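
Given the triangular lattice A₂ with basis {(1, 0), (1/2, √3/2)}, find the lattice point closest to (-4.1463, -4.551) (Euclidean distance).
(-4.5, -4.33)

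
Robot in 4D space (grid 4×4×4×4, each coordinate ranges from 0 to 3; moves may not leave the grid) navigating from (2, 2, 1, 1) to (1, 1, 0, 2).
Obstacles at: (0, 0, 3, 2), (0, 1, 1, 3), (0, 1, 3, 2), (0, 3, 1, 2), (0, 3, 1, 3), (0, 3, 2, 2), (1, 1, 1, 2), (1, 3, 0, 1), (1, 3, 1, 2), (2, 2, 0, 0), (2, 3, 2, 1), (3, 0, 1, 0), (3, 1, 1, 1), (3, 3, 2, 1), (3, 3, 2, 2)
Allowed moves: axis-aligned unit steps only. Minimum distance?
4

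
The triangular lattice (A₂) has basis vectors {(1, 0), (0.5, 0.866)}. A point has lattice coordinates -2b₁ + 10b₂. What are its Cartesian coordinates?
(3, 8.66)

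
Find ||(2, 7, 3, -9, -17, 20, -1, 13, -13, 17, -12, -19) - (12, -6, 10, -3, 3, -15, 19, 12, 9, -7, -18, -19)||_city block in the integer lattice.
164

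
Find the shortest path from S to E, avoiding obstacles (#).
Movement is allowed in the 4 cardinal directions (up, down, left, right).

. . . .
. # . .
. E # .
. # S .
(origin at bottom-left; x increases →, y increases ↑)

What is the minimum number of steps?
10
(one shortest path: (2, 0) → (3, 0) → (3, 1) → (3, 2) → (2, 2) → (2, 3) → (1, 3) → (0, 3) → (0, 2) → (0, 1) → (1, 1))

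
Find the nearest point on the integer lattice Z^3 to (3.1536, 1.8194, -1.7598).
(3, 2, -2)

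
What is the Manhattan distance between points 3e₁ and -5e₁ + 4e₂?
12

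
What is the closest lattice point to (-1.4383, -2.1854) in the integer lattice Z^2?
(-1, -2)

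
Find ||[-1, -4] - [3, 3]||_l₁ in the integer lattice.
11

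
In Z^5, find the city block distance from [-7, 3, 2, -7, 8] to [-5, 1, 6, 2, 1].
24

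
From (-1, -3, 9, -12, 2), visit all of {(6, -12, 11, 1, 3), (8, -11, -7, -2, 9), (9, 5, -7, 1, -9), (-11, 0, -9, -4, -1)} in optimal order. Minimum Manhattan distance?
140
(one optimal route: (-1, -3, 9, -12, 2) → (6, -12, 11, 1, 3) → (8, -11, -7, -2, 9) → (9, 5, -7, 1, -9) → (-11, 0, -9, -4, -1))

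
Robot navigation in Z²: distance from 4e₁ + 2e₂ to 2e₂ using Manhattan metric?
4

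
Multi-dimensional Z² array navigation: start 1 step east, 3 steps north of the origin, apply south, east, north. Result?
(2, 3)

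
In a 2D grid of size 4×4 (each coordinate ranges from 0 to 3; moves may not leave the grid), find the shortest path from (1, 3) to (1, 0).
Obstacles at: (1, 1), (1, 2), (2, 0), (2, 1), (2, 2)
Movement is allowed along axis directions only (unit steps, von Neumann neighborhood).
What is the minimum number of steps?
5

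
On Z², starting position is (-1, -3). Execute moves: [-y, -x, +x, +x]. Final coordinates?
(0, -4)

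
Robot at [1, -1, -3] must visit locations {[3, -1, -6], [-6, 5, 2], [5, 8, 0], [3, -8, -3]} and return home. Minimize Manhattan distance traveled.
70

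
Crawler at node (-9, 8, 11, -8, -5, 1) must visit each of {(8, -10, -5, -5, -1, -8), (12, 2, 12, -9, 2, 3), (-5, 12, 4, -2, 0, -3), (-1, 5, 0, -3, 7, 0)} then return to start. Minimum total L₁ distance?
192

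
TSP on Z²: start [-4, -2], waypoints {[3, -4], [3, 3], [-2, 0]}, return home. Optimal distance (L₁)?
28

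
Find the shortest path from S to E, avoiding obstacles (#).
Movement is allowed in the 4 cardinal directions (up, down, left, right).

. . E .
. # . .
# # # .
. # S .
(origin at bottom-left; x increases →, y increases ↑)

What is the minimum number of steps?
5
(one shortest path: (2, 0) → (3, 0) → (3, 1) → (3, 2) → (2, 2) → (2, 3))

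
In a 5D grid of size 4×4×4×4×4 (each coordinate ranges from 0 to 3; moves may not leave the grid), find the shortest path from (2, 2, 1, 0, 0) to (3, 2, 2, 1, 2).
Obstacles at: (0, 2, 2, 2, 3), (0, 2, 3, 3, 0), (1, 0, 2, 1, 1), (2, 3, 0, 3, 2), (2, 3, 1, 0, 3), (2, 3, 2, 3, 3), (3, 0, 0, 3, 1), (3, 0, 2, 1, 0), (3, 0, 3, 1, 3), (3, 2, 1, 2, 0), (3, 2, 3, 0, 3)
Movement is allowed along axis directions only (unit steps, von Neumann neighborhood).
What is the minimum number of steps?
5
(one shortest path: (2, 2, 1, 0, 0) → (3, 2, 1, 0, 0) → (3, 2, 2, 0, 0) → (3, 2, 2, 1, 0) → (3, 2, 2, 1, 1) → (3, 2, 2, 1, 2))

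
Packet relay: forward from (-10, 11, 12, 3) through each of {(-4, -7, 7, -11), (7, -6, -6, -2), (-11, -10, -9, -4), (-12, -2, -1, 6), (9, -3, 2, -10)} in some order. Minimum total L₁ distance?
129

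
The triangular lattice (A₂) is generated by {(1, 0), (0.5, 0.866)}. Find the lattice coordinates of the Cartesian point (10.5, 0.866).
10b₁ + b₂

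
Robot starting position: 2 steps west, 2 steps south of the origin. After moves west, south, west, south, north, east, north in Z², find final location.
(-3, -2)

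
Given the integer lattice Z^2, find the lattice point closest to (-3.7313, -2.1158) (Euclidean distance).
(-4, -2)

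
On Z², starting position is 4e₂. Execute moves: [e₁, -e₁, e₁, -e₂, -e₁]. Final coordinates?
(0, 3)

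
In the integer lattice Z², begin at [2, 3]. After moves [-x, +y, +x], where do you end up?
(2, 4)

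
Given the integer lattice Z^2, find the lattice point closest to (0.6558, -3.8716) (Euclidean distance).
(1, -4)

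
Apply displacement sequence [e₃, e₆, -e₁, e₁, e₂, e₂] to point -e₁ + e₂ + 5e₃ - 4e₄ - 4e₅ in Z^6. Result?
(-1, 3, 6, -4, -4, 1)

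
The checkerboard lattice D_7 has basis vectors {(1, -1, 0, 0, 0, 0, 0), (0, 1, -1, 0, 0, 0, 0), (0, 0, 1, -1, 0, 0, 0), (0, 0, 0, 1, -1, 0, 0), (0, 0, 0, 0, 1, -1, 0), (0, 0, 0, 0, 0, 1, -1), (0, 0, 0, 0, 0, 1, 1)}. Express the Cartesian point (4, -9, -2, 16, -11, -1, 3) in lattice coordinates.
4b₁ - 5b₂ - 7b₃ + 9b₄ - 2b₅ - 3b₆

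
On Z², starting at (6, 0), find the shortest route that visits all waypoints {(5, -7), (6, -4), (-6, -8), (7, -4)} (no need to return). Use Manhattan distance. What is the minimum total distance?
22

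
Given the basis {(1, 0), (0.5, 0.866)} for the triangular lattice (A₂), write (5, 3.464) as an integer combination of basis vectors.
3b₁ + 4b₂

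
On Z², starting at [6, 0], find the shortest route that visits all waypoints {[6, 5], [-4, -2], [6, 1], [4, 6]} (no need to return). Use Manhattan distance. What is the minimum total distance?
24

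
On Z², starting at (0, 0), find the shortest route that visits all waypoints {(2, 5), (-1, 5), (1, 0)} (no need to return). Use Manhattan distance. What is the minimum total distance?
10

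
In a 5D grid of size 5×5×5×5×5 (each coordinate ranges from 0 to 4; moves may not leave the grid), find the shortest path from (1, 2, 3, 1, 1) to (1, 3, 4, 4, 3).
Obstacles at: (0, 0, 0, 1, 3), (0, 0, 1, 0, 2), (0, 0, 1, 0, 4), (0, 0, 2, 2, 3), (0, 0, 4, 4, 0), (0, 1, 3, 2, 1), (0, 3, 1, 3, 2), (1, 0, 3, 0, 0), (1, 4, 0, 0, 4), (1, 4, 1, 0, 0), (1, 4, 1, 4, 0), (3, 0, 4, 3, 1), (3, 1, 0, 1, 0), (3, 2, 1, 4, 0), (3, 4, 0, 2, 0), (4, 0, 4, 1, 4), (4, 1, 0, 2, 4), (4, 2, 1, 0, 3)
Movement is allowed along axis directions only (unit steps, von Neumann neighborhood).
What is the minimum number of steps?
7
(one shortest path: (1, 2, 3, 1, 1) → (1, 3, 3, 1, 1) → (1, 3, 4, 1, 1) → (1, 3, 4, 2, 1) → (1, 3, 4, 3, 1) → (1, 3, 4, 4, 1) → (1, 3, 4, 4, 2) → (1, 3, 4, 4, 3))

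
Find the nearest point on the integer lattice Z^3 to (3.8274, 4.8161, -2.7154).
(4, 5, -3)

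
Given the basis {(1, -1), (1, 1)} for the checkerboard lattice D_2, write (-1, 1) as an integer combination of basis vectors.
-b₁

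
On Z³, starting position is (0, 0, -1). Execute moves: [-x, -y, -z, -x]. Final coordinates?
(-2, -1, -2)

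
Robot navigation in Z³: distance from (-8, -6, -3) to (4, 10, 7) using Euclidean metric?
22.3607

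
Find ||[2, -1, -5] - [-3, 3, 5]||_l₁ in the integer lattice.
19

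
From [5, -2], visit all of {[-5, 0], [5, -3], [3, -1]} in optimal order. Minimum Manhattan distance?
14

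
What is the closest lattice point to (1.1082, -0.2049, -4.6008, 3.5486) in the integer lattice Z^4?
(1, 0, -5, 4)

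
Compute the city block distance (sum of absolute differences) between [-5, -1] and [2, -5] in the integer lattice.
11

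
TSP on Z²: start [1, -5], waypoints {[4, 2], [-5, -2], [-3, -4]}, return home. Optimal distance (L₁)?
32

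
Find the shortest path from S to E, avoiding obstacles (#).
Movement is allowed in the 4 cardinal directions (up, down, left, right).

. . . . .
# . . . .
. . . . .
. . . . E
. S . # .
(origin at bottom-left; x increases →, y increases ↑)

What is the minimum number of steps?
4
(one shortest path: (1, 0) → (2, 0) → (2, 1) → (3, 1) → (4, 1))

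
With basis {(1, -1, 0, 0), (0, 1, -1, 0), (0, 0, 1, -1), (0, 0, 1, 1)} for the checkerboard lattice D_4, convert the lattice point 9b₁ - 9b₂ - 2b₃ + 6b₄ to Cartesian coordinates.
(9, -18, 13, 8)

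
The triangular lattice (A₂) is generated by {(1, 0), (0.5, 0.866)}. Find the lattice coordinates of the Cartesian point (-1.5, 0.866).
-2b₁ + b₂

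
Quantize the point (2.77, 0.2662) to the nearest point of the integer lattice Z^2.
(3, 0)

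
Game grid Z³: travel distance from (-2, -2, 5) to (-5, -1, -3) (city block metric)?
12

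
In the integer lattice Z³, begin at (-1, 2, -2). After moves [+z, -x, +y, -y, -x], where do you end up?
(-3, 2, -1)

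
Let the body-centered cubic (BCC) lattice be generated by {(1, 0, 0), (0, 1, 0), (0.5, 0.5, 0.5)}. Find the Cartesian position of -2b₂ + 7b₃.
(3.5, 1.5, 3.5)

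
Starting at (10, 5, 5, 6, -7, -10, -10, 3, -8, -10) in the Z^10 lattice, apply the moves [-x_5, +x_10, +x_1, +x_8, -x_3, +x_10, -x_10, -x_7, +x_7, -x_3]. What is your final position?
(11, 5, 3, 6, -8, -10, -10, 4, -8, -9)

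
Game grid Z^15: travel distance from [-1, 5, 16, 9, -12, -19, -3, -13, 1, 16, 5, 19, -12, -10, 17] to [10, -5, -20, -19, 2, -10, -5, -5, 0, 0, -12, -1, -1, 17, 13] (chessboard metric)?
36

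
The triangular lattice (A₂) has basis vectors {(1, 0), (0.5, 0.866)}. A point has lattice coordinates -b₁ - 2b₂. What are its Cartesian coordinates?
(-2, -1.732)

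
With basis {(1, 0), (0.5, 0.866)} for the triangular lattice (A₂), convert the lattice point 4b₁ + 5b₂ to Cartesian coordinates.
(6.5, 4.33)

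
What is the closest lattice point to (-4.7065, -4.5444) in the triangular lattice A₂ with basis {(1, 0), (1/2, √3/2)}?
(-4.5, -4.33)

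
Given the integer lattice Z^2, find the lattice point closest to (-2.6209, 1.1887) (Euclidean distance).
(-3, 1)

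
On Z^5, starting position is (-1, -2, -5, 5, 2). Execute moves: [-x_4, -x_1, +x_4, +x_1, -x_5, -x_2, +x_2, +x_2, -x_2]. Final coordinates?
(-1, -2, -5, 5, 1)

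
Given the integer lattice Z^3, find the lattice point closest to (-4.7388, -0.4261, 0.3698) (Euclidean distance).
(-5, 0, 0)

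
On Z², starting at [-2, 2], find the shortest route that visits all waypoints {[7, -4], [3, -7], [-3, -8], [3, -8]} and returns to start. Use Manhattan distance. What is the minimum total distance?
40
(one optimal route: (-2, 2) → (7, -4) → (3, -7) → (3, -8) → (-3, -8) → (-2, 2))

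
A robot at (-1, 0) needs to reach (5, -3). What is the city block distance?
9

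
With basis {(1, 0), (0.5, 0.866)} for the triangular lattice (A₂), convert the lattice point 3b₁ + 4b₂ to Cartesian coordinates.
(5, 3.464)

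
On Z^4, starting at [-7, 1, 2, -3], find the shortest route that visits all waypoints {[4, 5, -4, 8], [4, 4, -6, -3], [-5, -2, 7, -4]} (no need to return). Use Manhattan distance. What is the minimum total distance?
54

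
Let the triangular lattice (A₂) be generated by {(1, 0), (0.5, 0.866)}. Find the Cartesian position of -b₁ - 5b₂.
(-3.5, -4.33)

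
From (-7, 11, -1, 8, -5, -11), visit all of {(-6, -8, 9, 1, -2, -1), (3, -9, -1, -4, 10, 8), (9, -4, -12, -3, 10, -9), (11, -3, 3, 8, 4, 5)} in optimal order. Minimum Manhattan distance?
176
(one optimal route: (-7, 11, -1, 8, -5, -11) → (-6, -8, 9, 1, -2, -1) → (11, -3, 3, 8, 4, 5) → (3, -9, -1, -4, 10, 8) → (9, -4, -12, -3, 10, -9))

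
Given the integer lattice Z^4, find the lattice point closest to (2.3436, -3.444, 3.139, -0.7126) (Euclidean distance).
(2, -3, 3, -1)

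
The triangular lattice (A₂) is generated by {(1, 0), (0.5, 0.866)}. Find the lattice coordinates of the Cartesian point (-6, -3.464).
-4b₁ - 4b₂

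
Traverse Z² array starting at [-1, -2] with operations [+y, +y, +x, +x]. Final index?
(1, 0)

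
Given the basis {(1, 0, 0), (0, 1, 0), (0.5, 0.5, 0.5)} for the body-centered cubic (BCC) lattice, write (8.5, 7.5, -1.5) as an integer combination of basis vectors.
10b₁ + 9b₂ - 3b₃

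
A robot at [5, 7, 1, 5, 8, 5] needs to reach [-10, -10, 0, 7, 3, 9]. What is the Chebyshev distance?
17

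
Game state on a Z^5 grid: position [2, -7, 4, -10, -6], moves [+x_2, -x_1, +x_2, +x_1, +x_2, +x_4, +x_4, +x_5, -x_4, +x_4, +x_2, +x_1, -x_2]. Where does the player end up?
(3, -4, 4, -8, -5)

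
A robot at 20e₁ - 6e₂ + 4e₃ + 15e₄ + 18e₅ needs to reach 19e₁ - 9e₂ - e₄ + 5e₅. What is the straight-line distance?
21.2368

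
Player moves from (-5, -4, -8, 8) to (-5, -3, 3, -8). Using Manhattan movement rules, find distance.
28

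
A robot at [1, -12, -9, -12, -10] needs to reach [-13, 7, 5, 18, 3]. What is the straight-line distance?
42.6849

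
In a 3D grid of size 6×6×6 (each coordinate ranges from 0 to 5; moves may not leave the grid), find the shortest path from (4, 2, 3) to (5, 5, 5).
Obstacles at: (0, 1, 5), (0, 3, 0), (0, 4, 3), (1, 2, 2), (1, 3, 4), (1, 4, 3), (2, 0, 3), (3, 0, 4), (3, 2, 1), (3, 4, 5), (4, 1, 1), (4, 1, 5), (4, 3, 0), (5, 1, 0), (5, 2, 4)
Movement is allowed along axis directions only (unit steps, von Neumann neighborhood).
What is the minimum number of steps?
6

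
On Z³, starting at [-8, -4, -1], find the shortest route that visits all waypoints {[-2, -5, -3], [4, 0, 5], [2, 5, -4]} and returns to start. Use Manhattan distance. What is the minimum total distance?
62
(one optimal route: (-8, -4, -1) → (-2, -5, -3) → (2, 5, -4) → (4, 0, 5) → (-8, -4, -1))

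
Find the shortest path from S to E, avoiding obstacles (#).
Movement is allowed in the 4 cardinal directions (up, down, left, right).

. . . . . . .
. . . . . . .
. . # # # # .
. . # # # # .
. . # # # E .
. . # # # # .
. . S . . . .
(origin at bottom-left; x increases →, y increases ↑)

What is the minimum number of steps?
7
(one shortest path: (2, 0) → (3, 0) → (4, 0) → (5, 0) → (6, 0) → (6, 1) → (6, 2) → (5, 2))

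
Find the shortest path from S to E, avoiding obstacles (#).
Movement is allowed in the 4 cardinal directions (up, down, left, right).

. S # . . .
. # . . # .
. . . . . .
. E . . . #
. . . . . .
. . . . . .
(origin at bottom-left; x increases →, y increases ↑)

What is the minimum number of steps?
5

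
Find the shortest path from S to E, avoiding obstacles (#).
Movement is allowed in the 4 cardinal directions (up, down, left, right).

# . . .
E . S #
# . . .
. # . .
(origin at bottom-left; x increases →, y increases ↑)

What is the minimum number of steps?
2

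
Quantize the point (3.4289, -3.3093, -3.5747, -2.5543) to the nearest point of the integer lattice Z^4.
(3, -3, -4, -3)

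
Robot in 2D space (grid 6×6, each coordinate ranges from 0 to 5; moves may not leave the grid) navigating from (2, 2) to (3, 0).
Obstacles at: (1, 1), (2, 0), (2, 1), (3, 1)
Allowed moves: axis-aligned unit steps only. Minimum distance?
5
(one shortest path: (2, 2) → (3, 2) → (4, 2) → (4, 1) → (4, 0) → (3, 0))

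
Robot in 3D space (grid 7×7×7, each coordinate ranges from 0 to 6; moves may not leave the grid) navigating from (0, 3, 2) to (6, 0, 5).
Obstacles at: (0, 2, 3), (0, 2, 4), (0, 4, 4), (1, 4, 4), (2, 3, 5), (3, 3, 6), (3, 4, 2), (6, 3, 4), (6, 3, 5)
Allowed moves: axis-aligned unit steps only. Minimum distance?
12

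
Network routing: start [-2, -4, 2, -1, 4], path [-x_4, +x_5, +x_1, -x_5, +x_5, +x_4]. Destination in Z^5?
(-1, -4, 2, -1, 5)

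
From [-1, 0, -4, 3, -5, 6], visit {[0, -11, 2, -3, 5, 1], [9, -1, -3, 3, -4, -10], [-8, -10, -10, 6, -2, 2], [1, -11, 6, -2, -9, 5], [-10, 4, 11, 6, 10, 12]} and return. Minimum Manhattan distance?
254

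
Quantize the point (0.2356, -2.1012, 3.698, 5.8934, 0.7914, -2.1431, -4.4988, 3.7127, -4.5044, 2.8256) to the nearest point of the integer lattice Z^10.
(0, -2, 4, 6, 1, -2, -4, 4, -5, 3)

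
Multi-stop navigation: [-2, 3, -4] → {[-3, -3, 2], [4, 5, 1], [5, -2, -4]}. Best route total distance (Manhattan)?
41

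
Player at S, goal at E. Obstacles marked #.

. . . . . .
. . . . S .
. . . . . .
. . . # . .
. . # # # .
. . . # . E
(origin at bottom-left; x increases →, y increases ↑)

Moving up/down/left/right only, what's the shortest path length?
5
(one shortest path: (4, 4) → (5, 4) → (5, 3) → (5, 2) → (5, 1) → (5, 0))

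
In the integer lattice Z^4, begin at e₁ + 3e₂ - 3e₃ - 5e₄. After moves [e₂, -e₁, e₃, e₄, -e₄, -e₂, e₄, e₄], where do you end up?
(0, 3, -2, -3)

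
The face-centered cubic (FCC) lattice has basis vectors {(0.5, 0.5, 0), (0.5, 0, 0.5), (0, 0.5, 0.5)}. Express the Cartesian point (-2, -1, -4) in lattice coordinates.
b₁ - 5b₂ - 3b₃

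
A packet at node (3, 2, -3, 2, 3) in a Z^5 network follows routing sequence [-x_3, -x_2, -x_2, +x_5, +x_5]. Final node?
(3, 0, -4, 2, 5)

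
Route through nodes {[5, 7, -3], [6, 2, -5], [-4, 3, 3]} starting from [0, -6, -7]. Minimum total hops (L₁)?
43
(one optimal route: (0, -6, -7) → (6, 2, -5) → (5, 7, -3) → (-4, 3, 3))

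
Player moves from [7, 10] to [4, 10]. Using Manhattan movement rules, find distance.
3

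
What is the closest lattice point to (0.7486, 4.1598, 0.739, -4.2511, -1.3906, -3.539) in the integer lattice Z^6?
(1, 4, 1, -4, -1, -4)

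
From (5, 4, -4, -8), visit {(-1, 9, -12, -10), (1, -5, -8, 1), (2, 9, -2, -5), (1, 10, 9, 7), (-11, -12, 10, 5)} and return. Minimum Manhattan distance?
168
(one optimal route: (5, 4, -4, -8) → (-1, 9, -12, -10) → (1, -5, -8, 1) → (-11, -12, 10, 5) → (1, 10, 9, 7) → (2, 9, -2, -5) → (5, 4, -4, -8))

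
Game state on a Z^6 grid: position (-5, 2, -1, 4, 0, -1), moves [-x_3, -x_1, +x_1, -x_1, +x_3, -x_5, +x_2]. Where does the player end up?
(-6, 3, -1, 4, -1, -1)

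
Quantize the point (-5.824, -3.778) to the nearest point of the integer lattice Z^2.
(-6, -4)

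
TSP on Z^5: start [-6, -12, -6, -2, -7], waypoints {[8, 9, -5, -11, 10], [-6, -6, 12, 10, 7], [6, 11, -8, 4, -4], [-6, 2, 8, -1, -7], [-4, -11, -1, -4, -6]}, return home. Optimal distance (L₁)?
228
(one optimal route: (-6, -12, -6, -2, -7) → (6, 11, -8, 4, -4) → (8, 9, -5, -11, 10) → (-6, -6, 12, 10, 7) → (-6, 2, 8, -1, -7) → (-4, -11, -1, -4, -6) → (-6, -12, -6, -2, -7))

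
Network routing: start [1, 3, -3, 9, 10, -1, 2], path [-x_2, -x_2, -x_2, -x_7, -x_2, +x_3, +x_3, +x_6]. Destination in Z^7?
(1, -1, -1, 9, 10, 0, 1)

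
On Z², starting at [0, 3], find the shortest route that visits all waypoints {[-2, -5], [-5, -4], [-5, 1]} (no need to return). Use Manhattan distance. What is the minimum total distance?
16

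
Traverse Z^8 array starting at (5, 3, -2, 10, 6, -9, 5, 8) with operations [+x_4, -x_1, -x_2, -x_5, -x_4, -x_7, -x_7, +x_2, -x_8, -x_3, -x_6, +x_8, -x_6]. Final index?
(4, 3, -3, 10, 5, -11, 3, 8)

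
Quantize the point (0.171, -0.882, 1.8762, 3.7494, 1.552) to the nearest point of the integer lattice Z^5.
(0, -1, 2, 4, 2)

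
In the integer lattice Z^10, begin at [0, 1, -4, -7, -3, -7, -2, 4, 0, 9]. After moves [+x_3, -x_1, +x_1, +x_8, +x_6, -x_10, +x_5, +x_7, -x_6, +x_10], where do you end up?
(0, 1, -3, -7, -2, -7, -1, 5, 0, 9)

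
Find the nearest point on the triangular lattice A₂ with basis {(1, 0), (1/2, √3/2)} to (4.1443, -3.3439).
(4, -3.464)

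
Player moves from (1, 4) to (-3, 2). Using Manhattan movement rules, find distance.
6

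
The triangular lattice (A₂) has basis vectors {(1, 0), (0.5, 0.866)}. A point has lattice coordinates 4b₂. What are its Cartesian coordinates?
(2, 3.464)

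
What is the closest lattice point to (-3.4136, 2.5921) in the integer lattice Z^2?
(-3, 3)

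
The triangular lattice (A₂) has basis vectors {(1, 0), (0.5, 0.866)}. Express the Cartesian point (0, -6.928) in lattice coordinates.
4b₁ - 8b₂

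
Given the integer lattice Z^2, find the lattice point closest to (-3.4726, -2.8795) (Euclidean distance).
(-3, -3)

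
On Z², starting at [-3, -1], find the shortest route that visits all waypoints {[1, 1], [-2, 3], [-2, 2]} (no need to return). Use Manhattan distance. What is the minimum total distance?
10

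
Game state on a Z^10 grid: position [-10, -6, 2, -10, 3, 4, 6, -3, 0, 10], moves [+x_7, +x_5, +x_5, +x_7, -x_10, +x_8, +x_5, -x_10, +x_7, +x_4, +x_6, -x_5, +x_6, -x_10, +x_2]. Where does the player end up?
(-10, -5, 2, -9, 5, 6, 9, -2, 0, 7)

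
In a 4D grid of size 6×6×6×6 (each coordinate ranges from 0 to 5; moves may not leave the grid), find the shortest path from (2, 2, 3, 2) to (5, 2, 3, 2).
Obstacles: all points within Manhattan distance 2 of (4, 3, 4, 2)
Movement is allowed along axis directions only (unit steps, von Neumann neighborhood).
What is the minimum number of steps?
5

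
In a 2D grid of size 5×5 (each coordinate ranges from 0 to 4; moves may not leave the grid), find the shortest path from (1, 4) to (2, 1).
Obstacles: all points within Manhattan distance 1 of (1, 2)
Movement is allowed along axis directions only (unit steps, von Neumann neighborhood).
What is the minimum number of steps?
6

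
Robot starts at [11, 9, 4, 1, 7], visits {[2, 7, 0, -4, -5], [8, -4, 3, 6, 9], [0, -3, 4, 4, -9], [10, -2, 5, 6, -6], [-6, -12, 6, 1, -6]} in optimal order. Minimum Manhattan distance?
124
(one optimal route: (11, 9, 4, 1, 7) → (8, -4, 3, 6, 9) → (10, -2, 5, 6, -6) → (0, -3, 4, 4, -9) → (-6, -12, 6, 1, -6) → (2, 7, 0, -4, -5))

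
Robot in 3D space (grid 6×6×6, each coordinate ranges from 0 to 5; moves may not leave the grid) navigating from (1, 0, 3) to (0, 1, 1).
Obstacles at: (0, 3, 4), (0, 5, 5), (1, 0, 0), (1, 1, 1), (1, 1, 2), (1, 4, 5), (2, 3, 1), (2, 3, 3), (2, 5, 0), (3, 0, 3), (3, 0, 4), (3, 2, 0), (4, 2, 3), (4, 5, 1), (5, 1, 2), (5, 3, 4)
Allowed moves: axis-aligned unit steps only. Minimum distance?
4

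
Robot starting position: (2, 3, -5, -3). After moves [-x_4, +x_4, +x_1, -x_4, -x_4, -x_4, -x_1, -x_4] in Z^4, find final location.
(2, 3, -5, -7)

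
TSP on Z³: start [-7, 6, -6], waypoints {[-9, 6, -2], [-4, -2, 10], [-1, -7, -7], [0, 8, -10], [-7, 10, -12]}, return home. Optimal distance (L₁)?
96
(one optimal route: (-7, 6, -6) → (-9, 6, -2) → (-4, -2, 10) → (-1, -7, -7) → (0, 8, -10) → (-7, 10, -12) → (-7, 6, -6))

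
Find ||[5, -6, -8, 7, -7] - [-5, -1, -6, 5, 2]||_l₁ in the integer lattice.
28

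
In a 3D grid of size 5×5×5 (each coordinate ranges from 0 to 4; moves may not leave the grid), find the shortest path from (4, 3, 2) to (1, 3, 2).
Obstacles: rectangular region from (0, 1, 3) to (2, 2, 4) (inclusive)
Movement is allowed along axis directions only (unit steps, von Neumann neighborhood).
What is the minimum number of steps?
3
(one shortest path: (4, 3, 2) → (3, 3, 2) → (2, 3, 2) → (1, 3, 2))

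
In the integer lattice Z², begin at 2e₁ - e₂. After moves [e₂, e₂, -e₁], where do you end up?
(1, 1)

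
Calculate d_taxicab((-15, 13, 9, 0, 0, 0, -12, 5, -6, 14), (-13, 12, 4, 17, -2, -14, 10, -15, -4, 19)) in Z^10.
90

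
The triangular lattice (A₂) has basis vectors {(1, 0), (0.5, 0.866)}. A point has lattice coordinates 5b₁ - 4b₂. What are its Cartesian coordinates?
(3, -3.464)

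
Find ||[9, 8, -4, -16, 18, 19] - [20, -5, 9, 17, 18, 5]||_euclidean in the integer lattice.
41.7612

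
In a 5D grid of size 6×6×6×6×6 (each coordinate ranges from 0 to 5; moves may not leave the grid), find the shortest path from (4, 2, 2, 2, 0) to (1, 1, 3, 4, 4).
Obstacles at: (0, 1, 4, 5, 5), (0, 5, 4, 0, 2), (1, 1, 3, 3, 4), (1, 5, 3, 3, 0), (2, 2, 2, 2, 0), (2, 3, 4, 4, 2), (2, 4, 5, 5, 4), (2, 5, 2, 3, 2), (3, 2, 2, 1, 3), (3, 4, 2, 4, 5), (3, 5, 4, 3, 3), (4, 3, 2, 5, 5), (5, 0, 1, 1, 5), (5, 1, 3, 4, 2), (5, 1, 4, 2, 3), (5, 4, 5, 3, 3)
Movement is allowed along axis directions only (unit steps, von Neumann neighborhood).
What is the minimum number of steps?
11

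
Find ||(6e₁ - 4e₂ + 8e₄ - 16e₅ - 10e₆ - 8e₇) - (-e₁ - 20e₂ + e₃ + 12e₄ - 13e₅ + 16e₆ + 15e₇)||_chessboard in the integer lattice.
26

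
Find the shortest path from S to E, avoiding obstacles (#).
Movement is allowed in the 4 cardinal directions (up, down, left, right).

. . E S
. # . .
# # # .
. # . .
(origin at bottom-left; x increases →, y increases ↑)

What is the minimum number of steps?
1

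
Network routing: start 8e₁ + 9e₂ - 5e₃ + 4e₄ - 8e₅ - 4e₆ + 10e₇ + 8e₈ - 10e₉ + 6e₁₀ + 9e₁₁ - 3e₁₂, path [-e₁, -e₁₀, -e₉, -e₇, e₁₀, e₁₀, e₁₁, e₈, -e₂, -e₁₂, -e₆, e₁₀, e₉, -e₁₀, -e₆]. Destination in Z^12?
(7, 8, -5, 4, -8, -6, 9, 9, -10, 7, 10, -4)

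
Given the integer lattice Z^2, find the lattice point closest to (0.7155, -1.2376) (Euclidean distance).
(1, -1)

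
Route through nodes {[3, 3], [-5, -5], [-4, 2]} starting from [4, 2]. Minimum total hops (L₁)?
18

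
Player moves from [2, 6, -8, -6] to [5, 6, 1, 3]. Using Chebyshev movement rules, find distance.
9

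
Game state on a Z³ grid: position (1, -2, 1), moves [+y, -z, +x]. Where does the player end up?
(2, -1, 0)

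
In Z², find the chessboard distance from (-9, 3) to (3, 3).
12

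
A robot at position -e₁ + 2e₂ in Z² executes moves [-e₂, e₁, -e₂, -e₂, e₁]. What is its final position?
(1, -1)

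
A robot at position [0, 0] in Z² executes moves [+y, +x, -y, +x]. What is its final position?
(2, 0)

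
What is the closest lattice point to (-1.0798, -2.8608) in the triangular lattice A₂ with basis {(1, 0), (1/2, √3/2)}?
(-1.5, -2.598)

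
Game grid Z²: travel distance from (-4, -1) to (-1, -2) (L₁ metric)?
4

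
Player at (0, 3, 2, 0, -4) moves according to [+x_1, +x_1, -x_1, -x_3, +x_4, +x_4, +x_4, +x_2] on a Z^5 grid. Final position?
(1, 4, 1, 3, -4)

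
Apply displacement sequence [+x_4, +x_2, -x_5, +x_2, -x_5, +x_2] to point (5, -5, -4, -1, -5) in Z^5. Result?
(5, -2, -4, 0, -7)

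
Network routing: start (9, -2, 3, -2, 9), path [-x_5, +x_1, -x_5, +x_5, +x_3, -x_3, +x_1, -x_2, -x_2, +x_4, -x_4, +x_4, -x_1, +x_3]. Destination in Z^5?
(10, -4, 4, -1, 8)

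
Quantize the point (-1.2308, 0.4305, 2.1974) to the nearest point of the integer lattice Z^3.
(-1, 0, 2)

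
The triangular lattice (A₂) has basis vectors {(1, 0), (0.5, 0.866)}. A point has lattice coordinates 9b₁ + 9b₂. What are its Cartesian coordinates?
(13.5, 7.794)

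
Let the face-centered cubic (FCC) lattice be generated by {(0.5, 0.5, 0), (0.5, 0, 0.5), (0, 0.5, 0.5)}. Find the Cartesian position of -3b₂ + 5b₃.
(-1.5, 2.5, 1)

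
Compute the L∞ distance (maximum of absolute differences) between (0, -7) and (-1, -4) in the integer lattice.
3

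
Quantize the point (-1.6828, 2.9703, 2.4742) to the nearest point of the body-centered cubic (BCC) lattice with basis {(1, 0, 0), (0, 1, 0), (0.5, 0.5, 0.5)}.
(-1.5, 2.5, 2.5)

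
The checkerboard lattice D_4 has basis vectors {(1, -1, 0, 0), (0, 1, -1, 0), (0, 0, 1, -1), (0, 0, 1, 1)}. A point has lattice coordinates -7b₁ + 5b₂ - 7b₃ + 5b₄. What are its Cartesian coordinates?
(-7, 12, -7, 12)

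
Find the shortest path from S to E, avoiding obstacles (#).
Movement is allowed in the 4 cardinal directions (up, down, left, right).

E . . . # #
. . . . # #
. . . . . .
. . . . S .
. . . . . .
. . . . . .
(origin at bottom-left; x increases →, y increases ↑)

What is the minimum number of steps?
7
(one shortest path: (4, 2) → (3, 2) → (2, 2) → (1, 2) → (0, 2) → (0, 3) → (0, 4) → (0, 5))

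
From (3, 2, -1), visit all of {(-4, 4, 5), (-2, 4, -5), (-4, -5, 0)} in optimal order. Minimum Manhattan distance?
37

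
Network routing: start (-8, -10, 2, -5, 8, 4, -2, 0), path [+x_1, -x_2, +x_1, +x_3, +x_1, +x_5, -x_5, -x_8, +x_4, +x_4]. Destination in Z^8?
(-5, -11, 3, -3, 8, 4, -2, -1)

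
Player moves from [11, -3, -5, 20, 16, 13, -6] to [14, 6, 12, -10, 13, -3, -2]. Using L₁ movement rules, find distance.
82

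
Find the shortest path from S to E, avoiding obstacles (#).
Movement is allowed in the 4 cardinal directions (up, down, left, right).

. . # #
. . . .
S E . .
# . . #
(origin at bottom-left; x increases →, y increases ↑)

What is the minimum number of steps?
1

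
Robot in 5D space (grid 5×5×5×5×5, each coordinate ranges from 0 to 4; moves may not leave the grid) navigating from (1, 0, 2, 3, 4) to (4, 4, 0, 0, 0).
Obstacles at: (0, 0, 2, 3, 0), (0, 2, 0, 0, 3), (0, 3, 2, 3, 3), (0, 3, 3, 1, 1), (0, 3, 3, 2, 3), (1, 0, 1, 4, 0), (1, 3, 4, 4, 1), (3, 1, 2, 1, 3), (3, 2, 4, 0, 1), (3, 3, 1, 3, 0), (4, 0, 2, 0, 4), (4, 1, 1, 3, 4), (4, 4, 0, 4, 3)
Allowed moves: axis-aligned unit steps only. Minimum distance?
16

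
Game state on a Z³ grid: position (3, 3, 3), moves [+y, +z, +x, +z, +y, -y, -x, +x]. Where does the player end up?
(4, 4, 5)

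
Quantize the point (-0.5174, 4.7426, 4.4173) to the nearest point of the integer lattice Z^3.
(-1, 5, 4)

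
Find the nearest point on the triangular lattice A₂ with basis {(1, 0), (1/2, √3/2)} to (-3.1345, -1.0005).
(-3.5, -0.866)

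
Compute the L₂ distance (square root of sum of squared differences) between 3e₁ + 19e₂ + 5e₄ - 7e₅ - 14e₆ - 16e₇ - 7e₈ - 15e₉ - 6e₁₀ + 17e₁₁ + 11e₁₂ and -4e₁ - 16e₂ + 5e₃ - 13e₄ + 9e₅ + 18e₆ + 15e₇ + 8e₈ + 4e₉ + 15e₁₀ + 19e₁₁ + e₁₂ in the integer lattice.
70.6753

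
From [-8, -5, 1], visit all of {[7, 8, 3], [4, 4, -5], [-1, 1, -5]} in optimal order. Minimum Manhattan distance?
42
(one optimal route: (-8, -5, 1) → (-1, 1, -5) → (4, 4, -5) → (7, 8, 3))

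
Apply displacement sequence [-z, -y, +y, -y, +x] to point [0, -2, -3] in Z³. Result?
(1, -3, -4)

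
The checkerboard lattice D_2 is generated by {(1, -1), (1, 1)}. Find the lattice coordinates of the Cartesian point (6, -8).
7b₁ - b₂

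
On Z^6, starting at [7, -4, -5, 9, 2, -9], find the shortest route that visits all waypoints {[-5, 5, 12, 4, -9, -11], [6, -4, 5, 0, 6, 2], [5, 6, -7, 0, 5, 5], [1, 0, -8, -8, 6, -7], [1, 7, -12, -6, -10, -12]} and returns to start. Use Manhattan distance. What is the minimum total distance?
228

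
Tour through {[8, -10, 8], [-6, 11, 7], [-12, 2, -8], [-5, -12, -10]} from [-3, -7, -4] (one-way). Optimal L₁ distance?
102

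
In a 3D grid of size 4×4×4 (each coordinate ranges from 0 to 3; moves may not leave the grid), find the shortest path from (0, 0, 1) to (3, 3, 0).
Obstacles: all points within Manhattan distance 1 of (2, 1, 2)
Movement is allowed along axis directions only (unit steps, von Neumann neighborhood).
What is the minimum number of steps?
7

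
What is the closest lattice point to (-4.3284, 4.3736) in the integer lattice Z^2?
(-4, 4)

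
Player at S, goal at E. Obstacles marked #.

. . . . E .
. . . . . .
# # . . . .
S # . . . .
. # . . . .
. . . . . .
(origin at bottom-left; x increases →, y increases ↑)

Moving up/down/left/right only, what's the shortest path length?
11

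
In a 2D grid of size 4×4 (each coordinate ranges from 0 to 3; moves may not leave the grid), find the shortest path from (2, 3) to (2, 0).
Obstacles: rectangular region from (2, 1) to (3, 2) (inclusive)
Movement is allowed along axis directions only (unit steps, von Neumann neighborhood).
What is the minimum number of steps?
5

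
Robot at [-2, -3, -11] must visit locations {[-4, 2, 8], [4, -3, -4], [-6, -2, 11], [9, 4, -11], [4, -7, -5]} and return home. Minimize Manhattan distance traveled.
106
(one optimal route: (-2, -3, -11) → (-4, 2, 8) → (-6, -2, 11) → (4, -3, -4) → (4, -7, -5) → (9, 4, -11) → (-2, -3, -11))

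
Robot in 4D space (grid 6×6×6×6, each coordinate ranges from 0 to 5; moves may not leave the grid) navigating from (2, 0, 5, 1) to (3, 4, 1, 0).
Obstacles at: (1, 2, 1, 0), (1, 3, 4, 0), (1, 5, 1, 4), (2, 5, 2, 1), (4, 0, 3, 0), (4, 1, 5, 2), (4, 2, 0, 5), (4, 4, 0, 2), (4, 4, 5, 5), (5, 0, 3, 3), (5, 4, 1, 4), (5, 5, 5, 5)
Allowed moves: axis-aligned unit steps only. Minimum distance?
10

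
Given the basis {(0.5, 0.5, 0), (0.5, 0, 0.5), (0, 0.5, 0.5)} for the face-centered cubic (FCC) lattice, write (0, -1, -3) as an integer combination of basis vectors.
2b₁ - 2b₂ - 4b₃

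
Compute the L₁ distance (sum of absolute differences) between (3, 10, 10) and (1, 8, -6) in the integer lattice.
20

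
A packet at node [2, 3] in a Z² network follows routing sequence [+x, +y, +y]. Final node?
(3, 5)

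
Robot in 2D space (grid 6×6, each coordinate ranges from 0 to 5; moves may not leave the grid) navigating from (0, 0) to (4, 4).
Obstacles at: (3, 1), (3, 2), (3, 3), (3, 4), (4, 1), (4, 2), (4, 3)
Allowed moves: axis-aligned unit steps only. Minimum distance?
10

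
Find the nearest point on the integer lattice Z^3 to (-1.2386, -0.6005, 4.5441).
(-1, -1, 5)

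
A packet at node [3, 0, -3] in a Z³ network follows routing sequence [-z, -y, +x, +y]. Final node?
(4, 0, -4)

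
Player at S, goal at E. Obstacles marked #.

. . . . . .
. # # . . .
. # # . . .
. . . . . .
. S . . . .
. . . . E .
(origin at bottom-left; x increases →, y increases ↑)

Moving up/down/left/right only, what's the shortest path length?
4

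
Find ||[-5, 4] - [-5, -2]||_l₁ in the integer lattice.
6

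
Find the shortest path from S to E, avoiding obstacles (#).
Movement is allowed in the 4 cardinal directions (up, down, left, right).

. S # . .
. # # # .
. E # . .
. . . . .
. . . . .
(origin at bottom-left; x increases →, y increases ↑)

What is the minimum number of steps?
4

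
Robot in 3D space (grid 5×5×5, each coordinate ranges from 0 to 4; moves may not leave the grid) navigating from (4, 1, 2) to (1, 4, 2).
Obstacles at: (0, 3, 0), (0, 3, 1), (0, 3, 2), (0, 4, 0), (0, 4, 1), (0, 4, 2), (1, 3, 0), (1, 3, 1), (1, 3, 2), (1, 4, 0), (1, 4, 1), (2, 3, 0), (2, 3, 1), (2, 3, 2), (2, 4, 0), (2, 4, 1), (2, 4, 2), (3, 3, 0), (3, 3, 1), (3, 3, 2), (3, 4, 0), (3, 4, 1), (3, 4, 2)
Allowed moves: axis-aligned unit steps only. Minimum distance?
8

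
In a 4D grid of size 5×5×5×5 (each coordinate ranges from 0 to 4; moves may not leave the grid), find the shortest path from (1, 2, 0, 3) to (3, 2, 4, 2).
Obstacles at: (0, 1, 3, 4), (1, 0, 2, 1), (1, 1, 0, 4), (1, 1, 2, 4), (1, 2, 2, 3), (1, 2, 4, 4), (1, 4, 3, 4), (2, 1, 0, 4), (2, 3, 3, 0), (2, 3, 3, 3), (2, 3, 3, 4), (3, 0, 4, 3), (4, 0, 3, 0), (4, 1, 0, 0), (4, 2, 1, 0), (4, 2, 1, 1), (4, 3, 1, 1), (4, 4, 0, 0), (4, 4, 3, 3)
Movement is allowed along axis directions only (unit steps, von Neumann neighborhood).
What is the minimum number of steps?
7
(one shortest path: (1, 2, 0, 3) → (2, 2, 0, 3) → (3, 2, 0, 3) → (3, 2, 1, 3) → (3, 2, 2, 3) → (3, 2, 3, 3) → (3, 2, 4, 3) → (3, 2, 4, 2))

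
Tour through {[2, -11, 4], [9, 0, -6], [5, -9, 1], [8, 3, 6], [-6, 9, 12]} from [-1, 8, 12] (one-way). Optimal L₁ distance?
76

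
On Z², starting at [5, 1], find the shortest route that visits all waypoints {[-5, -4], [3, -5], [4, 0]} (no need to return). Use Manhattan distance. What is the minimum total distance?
17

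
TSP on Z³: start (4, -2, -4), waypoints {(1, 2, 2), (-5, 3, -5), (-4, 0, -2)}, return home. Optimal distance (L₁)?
46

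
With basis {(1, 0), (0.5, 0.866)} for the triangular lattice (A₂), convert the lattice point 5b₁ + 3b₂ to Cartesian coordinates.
(6.5, 2.598)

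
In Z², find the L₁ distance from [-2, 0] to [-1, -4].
5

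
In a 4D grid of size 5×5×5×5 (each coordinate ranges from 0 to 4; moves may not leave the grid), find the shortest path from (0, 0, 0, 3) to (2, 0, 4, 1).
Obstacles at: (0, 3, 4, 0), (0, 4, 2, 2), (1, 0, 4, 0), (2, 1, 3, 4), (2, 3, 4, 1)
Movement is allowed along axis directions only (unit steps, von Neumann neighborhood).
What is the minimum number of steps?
8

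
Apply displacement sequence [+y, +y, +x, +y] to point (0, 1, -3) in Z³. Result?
(1, 4, -3)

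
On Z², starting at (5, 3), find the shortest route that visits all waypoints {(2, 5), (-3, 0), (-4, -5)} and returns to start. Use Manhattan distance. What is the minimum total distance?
38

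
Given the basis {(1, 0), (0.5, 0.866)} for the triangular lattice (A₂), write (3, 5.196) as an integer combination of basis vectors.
6b₂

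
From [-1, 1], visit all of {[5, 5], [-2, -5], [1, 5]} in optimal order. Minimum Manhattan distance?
24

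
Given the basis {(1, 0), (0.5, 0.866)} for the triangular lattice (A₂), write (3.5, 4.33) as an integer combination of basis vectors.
b₁ + 5b₂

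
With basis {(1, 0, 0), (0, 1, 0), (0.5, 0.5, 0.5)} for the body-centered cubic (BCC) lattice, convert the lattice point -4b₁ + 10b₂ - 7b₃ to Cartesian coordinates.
(-7.5, 6.5, -3.5)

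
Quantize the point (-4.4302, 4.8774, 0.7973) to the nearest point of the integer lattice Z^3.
(-4, 5, 1)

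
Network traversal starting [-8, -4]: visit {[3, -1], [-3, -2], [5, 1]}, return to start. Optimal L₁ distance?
36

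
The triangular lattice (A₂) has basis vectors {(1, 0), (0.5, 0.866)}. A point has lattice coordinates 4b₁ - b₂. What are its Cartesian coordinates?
(3.5, -0.866)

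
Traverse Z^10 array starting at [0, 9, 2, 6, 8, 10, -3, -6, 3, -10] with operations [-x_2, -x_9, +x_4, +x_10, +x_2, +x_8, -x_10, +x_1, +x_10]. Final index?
(1, 9, 2, 7, 8, 10, -3, -5, 2, -9)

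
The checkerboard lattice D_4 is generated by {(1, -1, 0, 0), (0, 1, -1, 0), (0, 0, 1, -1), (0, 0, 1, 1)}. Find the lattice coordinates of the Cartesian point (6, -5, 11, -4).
6b₁ + b₂ + 8b₃ + 4b₄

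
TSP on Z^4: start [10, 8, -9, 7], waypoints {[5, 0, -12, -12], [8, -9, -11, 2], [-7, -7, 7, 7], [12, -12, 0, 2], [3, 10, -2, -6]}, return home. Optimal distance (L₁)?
186
(one optimal route: (10, 8, -9, 7) → (-7, -7, 7, 7) → (12, -12, 0, 2) → (8, -9, -11, 2) → (5, 0, -12, -12) → (3, 10, -2, -6) → (10, 8, -9, 7))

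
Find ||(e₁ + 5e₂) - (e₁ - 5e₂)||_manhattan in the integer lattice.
10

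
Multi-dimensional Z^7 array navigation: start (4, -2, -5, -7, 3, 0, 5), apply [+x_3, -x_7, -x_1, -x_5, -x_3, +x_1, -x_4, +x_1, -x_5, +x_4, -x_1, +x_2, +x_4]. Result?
(4, -1, -5, -6, 1, 0, 4)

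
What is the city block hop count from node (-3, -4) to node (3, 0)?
10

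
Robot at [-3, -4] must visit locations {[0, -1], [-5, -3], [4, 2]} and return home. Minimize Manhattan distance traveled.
30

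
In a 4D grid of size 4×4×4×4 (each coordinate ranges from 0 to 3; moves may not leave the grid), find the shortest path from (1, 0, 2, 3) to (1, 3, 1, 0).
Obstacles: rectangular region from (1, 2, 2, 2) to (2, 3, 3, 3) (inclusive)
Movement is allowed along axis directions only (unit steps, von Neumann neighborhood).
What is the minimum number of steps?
7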